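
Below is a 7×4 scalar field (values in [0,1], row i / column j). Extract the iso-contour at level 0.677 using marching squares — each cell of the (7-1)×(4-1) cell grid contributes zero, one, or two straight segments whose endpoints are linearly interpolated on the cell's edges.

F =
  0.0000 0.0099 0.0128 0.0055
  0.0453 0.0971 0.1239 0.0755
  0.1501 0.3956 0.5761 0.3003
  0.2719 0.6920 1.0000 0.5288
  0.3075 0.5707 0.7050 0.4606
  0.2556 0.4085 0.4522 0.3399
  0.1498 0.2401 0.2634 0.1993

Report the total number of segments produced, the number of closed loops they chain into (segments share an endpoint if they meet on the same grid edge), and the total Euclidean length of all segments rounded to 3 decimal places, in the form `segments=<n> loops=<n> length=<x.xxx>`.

segments=8 loops=1 length=5.171

cell (2,0): code 0100 → (2.949,1.000)–(3.000,0.964)
cell (2,1): code 1100 → (2.238,2.000)–(2.949,1.000)
cell (2,2): code 1000 → (3.000,2.685)–(2.238,2.000)
cell (3,0): code 0010 → (3.000,0.964)–(3.124,1.000)
cell (3,1): code 0111 → (3.124,1.000)–(4.000,1.792)
cell (3,2): code 1001 → (4.000,2.115)–(3.000,2.685)
cell (4,1): code 0010 → (4.000,1.792)–(4.111,2.000)
cell (4,2): code 0001 → (4.111,2.000)–(4.000,2.115)
total: 8 segments, chained into 1 closed loop(s), length Σ = 5.170596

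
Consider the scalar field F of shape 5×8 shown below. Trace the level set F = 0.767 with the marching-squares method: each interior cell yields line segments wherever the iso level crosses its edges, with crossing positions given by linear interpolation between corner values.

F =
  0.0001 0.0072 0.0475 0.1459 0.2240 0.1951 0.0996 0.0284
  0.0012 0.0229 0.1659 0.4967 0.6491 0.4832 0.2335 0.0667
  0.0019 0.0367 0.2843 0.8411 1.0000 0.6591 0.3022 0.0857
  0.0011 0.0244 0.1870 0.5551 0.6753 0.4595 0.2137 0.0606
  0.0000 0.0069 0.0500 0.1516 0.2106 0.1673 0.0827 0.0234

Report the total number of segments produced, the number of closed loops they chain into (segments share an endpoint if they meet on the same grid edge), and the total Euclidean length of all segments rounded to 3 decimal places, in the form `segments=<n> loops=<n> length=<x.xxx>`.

segments=6 loops=1 length=4.684

cell (1,2): code 0100 → (1.785,3.000)–(2.000,2.867)
cell (1,3): code 1100 → (1.336,4.000)–(1.785,3.000)
cell (1,4): code 1000 → (2.000,4.683)–(1.336,4.000)
cell (2,2): code 0010 → (2.000,2.867)–(2.259,3.000)
cell (2,3): code 0011 → (2.259,3.000)–(2.718,4.000)
cell (2,4): code 0001 → (2.718,4.000)–(2.000,4.683)
total: 6 segments, chained into 1 closed loop(s), length Σ = 4.684393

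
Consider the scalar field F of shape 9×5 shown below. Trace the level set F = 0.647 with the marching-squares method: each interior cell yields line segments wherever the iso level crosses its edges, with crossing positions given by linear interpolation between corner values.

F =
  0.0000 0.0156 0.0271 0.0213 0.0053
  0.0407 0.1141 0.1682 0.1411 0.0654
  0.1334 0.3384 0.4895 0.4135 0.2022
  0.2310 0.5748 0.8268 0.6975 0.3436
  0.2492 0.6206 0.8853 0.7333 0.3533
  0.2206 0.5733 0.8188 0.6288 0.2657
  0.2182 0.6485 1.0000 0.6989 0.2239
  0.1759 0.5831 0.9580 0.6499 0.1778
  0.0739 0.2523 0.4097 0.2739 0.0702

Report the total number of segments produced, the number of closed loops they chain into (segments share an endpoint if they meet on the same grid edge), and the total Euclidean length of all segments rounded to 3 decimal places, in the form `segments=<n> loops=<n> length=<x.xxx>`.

segments=18 loops=1 length=12.527

cell (2,1): code 0100 → (2.467,2.000)–(3.000,1.287)
cell (2,2): code 1100 → (2.822,3.000)–(2.467,2.000)
cell (2,3): code 1000 → (3.000,3.143)–(2.822,3.000)
cell (3,1): code 0110 → (3.000,1.287)–(4.000,1.100)
cell (3,3): code 1001 → (4.000,3.227)–(3.000,3.143)
cell (4,1): code 0110 → (4.000,1.100)–(5.000,1.300)
cell (4,2): code 1011 → (5.000,2.904)–(4.826,3.000)
cell (4,3): code 0001 → (4.826,3.000)–(4.000,3.227)
cell (5,0): code 0100 → (5.980,1.000)–(6.000,0.997)
cell (5,1): code 1110 → (5.000,1.300)–(5.980,1.000)
cell (5,2): code 1101 → (5.260,3.000)–(5.000,2.904)
cell (5,3): code 1000 → (6.000,3.109)–(5.260,3.000)
cell (6,0): code 0010 → (6.000,0.997)–(6.023,1.000)
cell (6,1): code 0111 → (6.023,1.000)–(7.000,1.170)
cell (6,3): code 1001 → (7.000,3.006)–(6.000,3.109)
cell (7,1): code 0010 → (7.000,1.170)–(7.567,2.000)
cell (7,2): code 0011 → (7.567,2.000)–(7.008,3.000)
cell (7,3): code 0001 → (7.008,3.000)–(7.000,3.006)
total: 18 segments, chained into 1 closed loop(s), length Σ = 12.527218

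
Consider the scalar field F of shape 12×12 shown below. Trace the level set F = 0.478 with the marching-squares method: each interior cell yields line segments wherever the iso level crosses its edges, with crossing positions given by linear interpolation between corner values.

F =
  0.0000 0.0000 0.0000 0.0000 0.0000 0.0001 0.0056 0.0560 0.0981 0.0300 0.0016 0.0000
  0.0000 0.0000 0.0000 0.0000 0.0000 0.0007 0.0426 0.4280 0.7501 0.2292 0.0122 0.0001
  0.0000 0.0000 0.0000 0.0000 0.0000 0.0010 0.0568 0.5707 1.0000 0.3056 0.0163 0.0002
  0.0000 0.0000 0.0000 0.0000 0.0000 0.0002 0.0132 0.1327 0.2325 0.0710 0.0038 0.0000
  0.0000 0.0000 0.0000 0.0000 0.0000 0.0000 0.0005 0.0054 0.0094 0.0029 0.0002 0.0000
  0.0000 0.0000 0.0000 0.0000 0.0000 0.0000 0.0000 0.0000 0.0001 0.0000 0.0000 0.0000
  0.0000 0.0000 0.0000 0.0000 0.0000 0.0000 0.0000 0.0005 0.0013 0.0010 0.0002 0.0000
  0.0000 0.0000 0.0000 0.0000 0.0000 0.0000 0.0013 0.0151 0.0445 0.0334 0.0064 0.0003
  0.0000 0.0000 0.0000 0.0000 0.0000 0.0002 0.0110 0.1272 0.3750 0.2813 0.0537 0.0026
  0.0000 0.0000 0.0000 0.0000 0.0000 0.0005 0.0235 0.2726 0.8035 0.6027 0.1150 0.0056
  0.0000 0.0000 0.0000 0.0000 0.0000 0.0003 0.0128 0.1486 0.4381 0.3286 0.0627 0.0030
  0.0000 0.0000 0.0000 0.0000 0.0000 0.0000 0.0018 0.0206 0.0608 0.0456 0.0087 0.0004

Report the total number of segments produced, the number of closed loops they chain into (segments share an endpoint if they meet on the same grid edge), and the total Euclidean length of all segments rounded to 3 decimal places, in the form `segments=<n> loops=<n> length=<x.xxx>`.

segments=14 loops=2 length=11.292

cell (0,7): code 0100 → (0.583,8.000)–(1.000,7.155)
cell (0,8): code 1000 → (1.000,8.522)–(0.583,8.000)
cell (1,6): code 0100 → (1.350,7.000)–(2.000,6.820)
cell (1,7): code 1110 → (1.000,7.155)–(1.350,7.000)
cell (1,8): code 1001 → (2.000,8.752)–(1.000,8.522)
cell (2,6): code 0010 → (2.000,6.820)–(2.212,7.000)
cell (2,7): code 0011 → (2.212,7.000)–(2.680,8.000)
cell (2,8): code 0001 → (2.680,8.000)–(2.000,8.752)
cell (8,7): code 0100 → (8.240,8.000)–(9.000,7.387)
cell (8,8): code 1100 → (8.612,9.000)–(8.240,8.000)
cell (8,9): code 1000 → (9.000,9.256)–(8.612,9.000)
cell (9,7): code 0010 → (9.000,7.387)–(9.891,8.000)
cell (9,8): code 0011 → (9.891,8.000)–(9.455,9.000)
cell (9,9): code 0001 → (9.455,9.000)–(9.000,9.256)
total: 14 segments, chained into 2 closed loop(s), length Σ = 11.292167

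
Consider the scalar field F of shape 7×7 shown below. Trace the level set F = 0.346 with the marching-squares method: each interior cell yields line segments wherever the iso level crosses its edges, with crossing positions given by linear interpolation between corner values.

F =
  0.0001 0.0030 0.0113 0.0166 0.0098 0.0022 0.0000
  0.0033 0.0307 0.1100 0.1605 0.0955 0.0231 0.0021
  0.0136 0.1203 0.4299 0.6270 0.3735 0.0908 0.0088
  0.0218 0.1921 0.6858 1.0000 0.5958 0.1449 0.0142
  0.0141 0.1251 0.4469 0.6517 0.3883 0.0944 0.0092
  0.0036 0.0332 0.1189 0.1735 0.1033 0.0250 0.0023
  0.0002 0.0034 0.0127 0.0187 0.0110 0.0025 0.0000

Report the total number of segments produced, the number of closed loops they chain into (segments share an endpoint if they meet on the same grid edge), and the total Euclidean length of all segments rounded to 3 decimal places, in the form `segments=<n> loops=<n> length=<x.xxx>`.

segments=12 loops=1 length=9.837

cell (1,1): code 0100 → (1.738,2.000)–(2.000,1.729)
cell (1,2): code 1100 → (1.398,3.000)–(1.738,2.000)
cell (1,3): code 1100 → (1.901,4.000)–(1.398,3.000)
cell (1,4): code 1000 → (2.000,4.097)–(1.901,4.000)
cell (2,1): code 0110 → (2.000,1.729)–(3.000,1.312)
cell (2,4): code 1001 → (3.000,4.554)–(2.000,4.097)
cell (3,1): code 0110 → (3.000,1.312)–(4.000,1.686)
cell (3,4): code 1001 → (4.000,4.144)–(3.000,4.554)
cell (4,1): code 0010 → (4.000,1.686)–(4.308,2.000)
cell (4,2): code 0011 → (4.308,2.000)–(4.639,3.000)
cell (4,3): code 0011 → (4.639,3.000)–(4.148,4.000)
cell (4,4): code 0001 → (4.148,4.000)–(4.000,4.144)
total: 12 segments, chained into 1 closed loop(s), length Σ = 9.836870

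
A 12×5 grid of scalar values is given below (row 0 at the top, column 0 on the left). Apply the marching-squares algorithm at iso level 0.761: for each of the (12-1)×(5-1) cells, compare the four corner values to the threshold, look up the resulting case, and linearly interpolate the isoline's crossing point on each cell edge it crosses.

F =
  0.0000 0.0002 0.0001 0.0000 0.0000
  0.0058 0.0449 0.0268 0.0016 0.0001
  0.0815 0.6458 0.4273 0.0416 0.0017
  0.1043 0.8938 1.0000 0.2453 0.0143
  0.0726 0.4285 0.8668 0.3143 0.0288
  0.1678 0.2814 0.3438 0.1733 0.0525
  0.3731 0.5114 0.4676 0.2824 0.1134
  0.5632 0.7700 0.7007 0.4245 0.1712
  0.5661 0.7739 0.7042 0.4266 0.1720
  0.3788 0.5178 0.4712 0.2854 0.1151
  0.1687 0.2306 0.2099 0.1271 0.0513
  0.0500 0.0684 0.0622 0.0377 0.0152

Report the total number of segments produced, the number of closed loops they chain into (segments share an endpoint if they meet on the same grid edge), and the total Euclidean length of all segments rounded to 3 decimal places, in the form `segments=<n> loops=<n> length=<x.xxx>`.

cell (2,0): code 0100 → (2.465,1.000)–(3.000,0.832)
cell (2,1): code 1100 → (2.583,2.000)–(2.465,1.000)
cell (2,2): code 1000 → (3.000,2.317)–(2.583,2.000)
cell (3,0): code 0010 → (3.000,0.832)–(3.285,1.000)
cell (3,1): code 0111 → (3.285,1.000)–(4.000,1.759)
cell (3,2): code 1001 → (4.000,2.191)–(3.000,2.317)
cell (4,1): code 0010 → (4.000,1.759)–(4.202,2.000)
cell (4,2): code 0001 → (4.202,2.000)–(4.000,2.191)
cell (6,0): code 0100 → (6.965,1.000)–(7.000,0.956)
cell (6,1): code 1000 → (7.000,1.130)–(6.965,1.000)
cell (7,0): code 0110 → (7.000,0.956)–(8.000,0.938)
cell (7,1): code 1001 → (8.000,1.185)–(7.000,1.130)
cell (8,0): code 0010 → (8.000,0.938)–(8.050,1.000)
cell (8,1): code 0001 → (8.050,1.000)–(8.000,1.185)
total: 14 segments, chained into 2 closed loop(s), length Σ = 7.530512

segments=14 loops=2 length=7.531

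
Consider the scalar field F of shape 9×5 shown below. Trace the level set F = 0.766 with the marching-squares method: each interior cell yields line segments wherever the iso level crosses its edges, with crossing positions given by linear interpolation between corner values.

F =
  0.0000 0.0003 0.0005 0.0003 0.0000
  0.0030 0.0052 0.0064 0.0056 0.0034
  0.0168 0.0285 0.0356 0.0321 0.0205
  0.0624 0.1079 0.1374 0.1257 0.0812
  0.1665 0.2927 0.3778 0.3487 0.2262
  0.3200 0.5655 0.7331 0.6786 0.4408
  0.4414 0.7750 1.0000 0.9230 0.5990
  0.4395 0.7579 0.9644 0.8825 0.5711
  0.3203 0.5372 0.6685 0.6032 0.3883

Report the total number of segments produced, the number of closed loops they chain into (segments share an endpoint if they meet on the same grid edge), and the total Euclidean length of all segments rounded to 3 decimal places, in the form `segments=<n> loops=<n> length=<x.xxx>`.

segments=10 loops=1 length=7.956

cell (5,0): code 0100 → (5.957,1.000)–(6.000,0.973)
cell (5,1): code 1100 → (5.123,2.000)–(5.957,1.000)
cell (5,2): code 1100 → (5.358,3.000)–(5.123,2.000)
cell (5,3): code 1000 → (6.000,3.485)–(5.358,3.000)
cell (6,0): code 0010 → (6.000,0.973)–(6.526,1.000)
cell (6,1): code 0111 → (6.526,1.000)–(7.000,1.039)
cell (6,3): code 1001 → (7.000,3.374)–(6.000,3.485)
cell (7,1): code 0010 → (7.000,1.039)–(7.670,2.000)
cell (7,2): code 0011 → (7.670,2.000)–(7.417,3.000)
cell (7,3): code 0001 → (7.417,3.000)–(7.000,3.374)
total: 10 segments, chained into 1 closed loop(s), length Σ = 7.956374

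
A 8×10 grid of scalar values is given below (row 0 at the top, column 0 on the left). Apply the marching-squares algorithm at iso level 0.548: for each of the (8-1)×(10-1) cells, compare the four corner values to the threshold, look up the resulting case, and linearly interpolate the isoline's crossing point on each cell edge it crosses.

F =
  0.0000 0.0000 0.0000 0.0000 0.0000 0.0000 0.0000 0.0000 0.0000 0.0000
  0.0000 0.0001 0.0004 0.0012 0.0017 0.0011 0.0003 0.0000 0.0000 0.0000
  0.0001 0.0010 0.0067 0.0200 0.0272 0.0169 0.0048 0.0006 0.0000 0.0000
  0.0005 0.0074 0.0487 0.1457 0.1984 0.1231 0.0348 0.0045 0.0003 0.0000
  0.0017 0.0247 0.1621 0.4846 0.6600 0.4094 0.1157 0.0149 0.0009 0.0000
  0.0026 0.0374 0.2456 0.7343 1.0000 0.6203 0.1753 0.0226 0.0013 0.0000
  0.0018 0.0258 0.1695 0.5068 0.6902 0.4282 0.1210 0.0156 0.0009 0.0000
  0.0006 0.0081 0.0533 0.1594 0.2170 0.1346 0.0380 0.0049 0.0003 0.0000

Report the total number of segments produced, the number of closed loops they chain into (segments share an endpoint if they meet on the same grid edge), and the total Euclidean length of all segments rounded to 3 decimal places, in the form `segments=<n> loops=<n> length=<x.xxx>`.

cell (3,3): code 0100 → (3.757,4.000)–(4.000,3.361)
cell (3,4): code 1000 → (4.000,4.447)–(3.757,4.000)
cell (4,2): code 0100 → (4.254,3.000)–(5.000,2.619)
cell (4,3): code 1110 → (4.000,3.361)–(4.254,3.000)
cell (4,4): code 1101 → (4.657,5.000)–(4.000,4.447)
cell (4,5): code 1000 → (5.000,5.162)–(4.657,5.000)
cell (5,2): code 0010 → (5.000,2.619)–(5.819,3.000)
cell (5,3): code 0111 → (5.819,3.000)–(6.000,3.225)
cell (5,4): code 1011 → (6.000,4.543)–(5.376,5.000)
cell (5,5): code 0001 → (5.376,5.000)–(5.000,5.162)
cell (6,3): code 0010 → (6.000,3.225)–(6.301,4.000)
cell (6,4): code 0001 → (6.301,4.000)–(6.000,4.543)
total: 12 segments, chained into 1 closed loop(s), length Σ = 7.536524

segments=12 loops=1 length=7.537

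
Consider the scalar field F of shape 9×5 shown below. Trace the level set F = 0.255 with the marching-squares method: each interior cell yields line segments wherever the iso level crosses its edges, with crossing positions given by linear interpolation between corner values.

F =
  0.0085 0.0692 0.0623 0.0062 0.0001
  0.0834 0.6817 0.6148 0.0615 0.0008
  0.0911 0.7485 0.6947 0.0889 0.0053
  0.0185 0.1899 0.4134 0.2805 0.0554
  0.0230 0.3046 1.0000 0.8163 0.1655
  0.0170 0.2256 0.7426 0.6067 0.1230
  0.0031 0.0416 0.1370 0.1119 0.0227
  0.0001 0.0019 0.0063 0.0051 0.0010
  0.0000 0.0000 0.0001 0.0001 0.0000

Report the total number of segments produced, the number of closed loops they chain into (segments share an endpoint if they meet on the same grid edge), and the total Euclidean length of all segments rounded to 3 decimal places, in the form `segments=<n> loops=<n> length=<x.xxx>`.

cell (0,0): code 0100 → (0.303,1.000)–(1.000,0.287)
cell (0,1): code 1100 → (0.349,2.000)–(0.303,1.000)
cell (0,2): code 1000 → (1.000,2.650)–(0.349,2.000)
cell (1,0): code 0110 → (1.000,0.287)–(2.000,0.249)
cell (1,2): code 1001 → (2.000,2.726)–(1.000,2.650)
cell (2,0): code 0010 → (2.000,0.249)–(2.883,1.000)
cell (2,1): code 0111 → (2.883,1.000)–(3.000,1.291)
cell (2,2): code 1101 → (2.867,3.000)–(2.000,2.726)
cell (2,3): code 1000 → (3.000,3.113)–(2.867,3.000)
cell (3,0): code 0100 → (3.568,1.000)–(4.000,0.824)
cell (3,1): code 1110 → (3.000,1.291)–(3.568,1.000)
cell (3,3): code 1001 → (4.000,3.862)–(3.000,3.113)
cell (4,0): code 0010 → (4.000,0.824)–(4.628,1.000)
cell (4,1): code 0111 → (4.628,1.000)–(5.000,1.057)
cell (4,3): code 1001 → (5.000,3.727)–(4.000,3.862)
cell (5,1): code 0010 → (5.000,1.057)–(5.805,2.000)
cell (5,2): code 0011 → (5.805,2.000)–(5.711,3.000)
cell (5,3): code 0001 → (5.711,3.000)–(5.000,3.727)
total: 18 segments, chained into 1 closed loop(s), length Σ = 15.132308

segments=18 loops=1 length=15.132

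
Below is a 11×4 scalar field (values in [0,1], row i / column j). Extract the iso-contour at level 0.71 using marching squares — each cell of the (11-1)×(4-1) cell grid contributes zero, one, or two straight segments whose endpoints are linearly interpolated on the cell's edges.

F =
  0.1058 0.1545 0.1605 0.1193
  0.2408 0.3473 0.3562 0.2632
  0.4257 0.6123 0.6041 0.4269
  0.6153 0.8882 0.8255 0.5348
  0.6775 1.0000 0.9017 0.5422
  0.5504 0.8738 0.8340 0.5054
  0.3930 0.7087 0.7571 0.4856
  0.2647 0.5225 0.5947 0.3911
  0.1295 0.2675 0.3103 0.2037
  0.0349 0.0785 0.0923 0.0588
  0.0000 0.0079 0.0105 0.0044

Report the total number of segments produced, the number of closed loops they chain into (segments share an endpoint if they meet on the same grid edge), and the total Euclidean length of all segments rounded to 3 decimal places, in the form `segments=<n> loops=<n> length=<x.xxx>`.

cell (2,0): code 0100 → (2.354,1.000)–(3.000,0.347)
cell (2,1): code 1100 → (2.478,2.000)–(2.354,1.000)
cell (2,2): code 1000 → (3.000,2.397)–(2.478,2.000)
cell (3,0): code 0110 → (3.000,0.347)–(4.000,0.101)
cell (3,2): code 1001 → (4.000,2.533)–(3.000,2.397)
cell (4,0): code 0110 → (4.000,0.101)–(5.000,0.494)
cell (4,2): code 1001 → (5.000,2.377)–(4.000,2.533)
cell (5,0): code 0010 → (5.000,0.494)–(5.992,1.000)
cell (5,1): code 0111 → (5.992,1.000)–(6.000,1.027)
cell (5,2): code 1001 → (6.000,2.173)–(5.000,2.377)
cell (6,1): code 0010 → (6.000,1.027)–(6.290,2.000)
cell (6,2): code 0001 → (6.290,2.000)–(6.000,2.173)
total: 12 segments, chained into 1 closed loop(s), length Σ = 10.223273

segments=12 loops=1 length=10.223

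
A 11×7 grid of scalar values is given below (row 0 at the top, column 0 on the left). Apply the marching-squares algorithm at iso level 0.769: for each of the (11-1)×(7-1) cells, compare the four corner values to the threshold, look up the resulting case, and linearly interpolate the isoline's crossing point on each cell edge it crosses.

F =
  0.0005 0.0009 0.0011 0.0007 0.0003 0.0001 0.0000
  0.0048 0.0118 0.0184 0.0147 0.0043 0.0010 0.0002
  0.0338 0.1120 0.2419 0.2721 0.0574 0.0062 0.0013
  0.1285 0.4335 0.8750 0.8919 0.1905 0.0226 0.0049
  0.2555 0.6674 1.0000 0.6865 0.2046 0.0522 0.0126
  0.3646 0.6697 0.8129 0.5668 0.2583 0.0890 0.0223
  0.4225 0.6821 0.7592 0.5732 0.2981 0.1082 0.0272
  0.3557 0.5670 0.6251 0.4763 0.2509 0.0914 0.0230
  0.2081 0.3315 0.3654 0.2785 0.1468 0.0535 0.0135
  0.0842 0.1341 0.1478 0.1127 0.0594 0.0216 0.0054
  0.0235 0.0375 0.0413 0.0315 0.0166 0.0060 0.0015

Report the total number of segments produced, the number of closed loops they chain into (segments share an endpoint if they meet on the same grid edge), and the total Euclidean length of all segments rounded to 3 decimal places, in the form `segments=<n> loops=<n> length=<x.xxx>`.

segments=10 loops=1 length=7.688

cell (2,1): code 0100 → (2.833,2.000)–(3.000,1.760)
cell (2,2): code 1100 → (2.802,3.000)–(2.833,2.000)
cell (2,3): code 1000 → (3.000,3.175)–(2.802,3.000)
cell (3,1): code 0110 → (3.000,1.760)–(4.000,1.305)
cell (3,2): code 1011 → (4.000,2.737)–(3.598,3.000)
cell (3,3): code 0001 → (3.598,3.000)–(3.000,3.175)
cell (4,1): code 0110 → (4.000,1.305)–(5.000,1.693)
cell (4,2): code 1001 → (5.000,2.178)–(4.000,2.737)
cell (5,1): code 0010 → (5.000,1.693)–(5.818,2.000)
cell (5,2): code 0001 → (5.818,2.000)–(5.000,2.178)
total: 10 segments, chained into 1 closed loop(s), length Σ = 7.687699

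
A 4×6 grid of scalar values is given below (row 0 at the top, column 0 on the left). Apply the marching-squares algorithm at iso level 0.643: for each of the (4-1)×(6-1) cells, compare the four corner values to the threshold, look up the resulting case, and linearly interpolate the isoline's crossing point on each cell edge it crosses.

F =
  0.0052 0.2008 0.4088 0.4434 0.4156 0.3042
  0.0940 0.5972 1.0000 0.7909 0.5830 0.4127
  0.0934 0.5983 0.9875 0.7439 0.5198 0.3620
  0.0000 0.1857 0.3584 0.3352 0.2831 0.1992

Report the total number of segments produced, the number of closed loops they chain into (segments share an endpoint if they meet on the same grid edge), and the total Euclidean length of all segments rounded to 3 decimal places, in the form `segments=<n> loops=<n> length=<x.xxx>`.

cell (0,1): code 0100 → (0.396,2.000)–(1.000,1.114)
cell (0,2): code 1100 → (0.574,3.000)–(0.396,2.000)
cell (0,3): code 1000 → (1.000,3.711)–(0.574,3.000)
cell (1,1): code 0110 → (1.000,1.114)–(2.000,1.115)
cell (1,3): code 1001 → (2.000,3.450)–(1.000,3.711)
cell (2,1): code 0010 → (2.000,1.115)–(2.548,2.000)
cell (2,2): code 0011 → (2.548,2.000)–(2.247,3.000)
cell (2,3): code 0001 → (2.247,3.000)–(2.000,3.450)
total: 8 segments, chained into 1 closed loop(s), length Σ = 7.549329

segments=8 loops=1 length=7.549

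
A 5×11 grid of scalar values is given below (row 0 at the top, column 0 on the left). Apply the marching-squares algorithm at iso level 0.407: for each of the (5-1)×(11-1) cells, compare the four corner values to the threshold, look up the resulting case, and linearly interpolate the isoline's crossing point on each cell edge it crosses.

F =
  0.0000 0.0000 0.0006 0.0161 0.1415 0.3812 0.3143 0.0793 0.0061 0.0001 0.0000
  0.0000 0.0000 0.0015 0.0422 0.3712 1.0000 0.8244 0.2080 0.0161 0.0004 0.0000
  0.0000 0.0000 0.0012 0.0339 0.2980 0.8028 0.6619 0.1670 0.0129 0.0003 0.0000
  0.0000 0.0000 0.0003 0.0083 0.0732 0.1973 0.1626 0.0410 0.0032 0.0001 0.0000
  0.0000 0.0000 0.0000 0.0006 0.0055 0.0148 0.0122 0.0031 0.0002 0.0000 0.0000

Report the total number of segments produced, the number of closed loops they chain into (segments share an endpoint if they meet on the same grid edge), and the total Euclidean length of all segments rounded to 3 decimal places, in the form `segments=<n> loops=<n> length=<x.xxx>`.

cell (0,4): code 0100 → (0.042,5.000)–(1.000,4.057)
cell (0,5): code 1100 → (0.182,6.000)–(0.042,5.000)
cell (0,6): code 1000 → (1.000,6.677)–(0.182,6.000)
cell (1,4): code 0110 → (1.000,4.057)–(2.000,4.216)
cell (1,6): code 1001 → (2.000,6.515)–(1.000,6.677)
cell (2,4): code 0010 → (2.000,4.216)–(2.654,5.000)
cell (2,5): code 0011 → (2.654,5.000)–(2.511,6.000)
cell (2,6): code 0001 → (2.511,6.000)–(2.000,6.515)
total: 8 segments, chained into 1 closed loop(s), length Σ = 8.198216

segments=8 loops=1 length=8.198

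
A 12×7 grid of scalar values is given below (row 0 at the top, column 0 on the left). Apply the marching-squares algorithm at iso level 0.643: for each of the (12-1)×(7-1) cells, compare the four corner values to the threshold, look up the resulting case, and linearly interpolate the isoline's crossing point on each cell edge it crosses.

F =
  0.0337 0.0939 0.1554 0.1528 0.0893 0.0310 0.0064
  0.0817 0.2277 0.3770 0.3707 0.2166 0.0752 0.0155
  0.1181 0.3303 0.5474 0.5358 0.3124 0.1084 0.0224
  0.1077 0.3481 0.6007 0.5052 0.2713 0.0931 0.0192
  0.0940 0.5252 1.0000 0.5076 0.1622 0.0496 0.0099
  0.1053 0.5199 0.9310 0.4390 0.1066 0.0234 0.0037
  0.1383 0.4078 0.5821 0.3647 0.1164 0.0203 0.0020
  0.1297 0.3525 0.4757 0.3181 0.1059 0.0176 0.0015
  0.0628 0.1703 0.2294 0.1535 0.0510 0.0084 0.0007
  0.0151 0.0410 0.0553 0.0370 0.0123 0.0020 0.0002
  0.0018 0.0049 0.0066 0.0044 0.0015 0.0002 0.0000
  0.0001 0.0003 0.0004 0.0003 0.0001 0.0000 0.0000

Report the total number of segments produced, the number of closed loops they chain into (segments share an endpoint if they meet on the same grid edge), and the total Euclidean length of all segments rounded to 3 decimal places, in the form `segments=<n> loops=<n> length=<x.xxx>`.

segments=6 loops=1 length=6.425

cell (3,1): code 0100 → (3.106,2.000)–(4.000,1.248)
cell (3,2): code 1000 → (4.000,2.725)–(3.106,2.000)
cell (4,1): code 0110 → (4.000,1.248)–(5.000,1.299)
cell (4,2): code 1001 → (5.000,2.585)–(4.000,2.725)
cell (5,1): code 0010 → (5.000,1.299)–(5.825,2.000)
cell (5,2): code 0001 → (5.825,2.000)–(5.000,2.585)
total: 6 segments, chained into 1 closed loop(s), length Σ = 6.424914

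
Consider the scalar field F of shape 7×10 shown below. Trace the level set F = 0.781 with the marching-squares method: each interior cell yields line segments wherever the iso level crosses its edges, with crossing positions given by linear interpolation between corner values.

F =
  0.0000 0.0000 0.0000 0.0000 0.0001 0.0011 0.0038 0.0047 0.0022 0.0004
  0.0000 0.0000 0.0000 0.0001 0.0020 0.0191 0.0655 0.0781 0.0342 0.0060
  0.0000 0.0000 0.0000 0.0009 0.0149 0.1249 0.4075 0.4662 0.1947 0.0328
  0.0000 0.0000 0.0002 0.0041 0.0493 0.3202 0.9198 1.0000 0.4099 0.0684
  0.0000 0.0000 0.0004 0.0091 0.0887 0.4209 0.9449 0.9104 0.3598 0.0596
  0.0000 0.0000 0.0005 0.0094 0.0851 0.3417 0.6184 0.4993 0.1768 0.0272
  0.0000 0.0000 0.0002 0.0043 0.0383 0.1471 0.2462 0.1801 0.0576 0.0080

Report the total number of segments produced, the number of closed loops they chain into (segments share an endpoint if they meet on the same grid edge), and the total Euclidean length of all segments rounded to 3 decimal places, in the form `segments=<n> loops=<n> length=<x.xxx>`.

cell (2,5): code 0100 → (2.729,6.000)–(3.000,5.769)
cell (2,6): code 1100 → (2.590,7.000)–(2.729,6.000)
cell (2,7): code 1000 → (3.000,7.371)–(2.590,7.000)
cell (3,5): code 0110 → (3.000,5.769)–(4.000,5.687)
cell (3,7): code 1001 → (4.000,7.235)–(3.000,7.371)
cell (4,5): code 0010 → (4.000,5.687)–(4.502,6.000)
cell (4,6): code 0011 → (4.502,6.000)–(4.315,7.000)
cell (4,7): code 0001 → (4.315,7.000)–(4.000,7.235)
total: 8 segments, chained into 1 closed loop(s), length Σ = 5.933421

segments=8 loops=1 length=5.933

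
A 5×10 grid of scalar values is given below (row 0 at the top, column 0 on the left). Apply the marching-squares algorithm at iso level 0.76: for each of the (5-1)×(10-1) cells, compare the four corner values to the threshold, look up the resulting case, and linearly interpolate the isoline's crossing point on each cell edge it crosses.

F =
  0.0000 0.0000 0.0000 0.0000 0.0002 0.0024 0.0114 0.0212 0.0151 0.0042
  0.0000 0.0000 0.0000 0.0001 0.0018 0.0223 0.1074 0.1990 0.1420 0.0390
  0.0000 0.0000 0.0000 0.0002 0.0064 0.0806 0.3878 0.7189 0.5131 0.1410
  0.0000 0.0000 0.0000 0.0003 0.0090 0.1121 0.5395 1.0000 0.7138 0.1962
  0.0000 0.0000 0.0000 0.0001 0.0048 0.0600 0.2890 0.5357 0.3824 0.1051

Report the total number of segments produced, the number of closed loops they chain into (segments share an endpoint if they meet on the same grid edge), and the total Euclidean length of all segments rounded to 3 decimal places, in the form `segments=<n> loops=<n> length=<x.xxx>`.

cell (2,6): code 0100 → (2.146,7.000)–(3.000,6.479)
cell (2,7): code 1000 → (3.000,7.839)–(2.146,7.000)
cell (3,6): code 0010 → (3.000,6.479)–(3.517,7.000)
cell (3,7): code 0001 → (3.517,7.000)–(3.000,7.839)
total: 4 segments, chained into 1 closed loop(s), length Σ = 3.916146

segments=4 loops=1 length=3.916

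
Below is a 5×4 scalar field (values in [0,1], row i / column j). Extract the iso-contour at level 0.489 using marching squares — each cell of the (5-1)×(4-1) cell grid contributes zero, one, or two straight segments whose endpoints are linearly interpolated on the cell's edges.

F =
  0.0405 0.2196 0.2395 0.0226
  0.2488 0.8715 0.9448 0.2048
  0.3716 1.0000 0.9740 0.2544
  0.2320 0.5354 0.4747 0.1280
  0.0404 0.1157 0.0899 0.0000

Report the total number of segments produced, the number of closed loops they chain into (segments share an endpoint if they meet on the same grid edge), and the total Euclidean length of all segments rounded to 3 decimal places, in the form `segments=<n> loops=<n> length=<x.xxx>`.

segments=10 loops=1 length=8.344

cell (0,0): code 0100 → (0.413,1.000)–(1.000,0.386)
cell (0,1): code 1100 → (0.354,2.000)–(0.413,1.000)
cell (0,2): code 1000 → (1.000,2.616)–(0.354,2.000)
cell (1,0): code 0110 → (1.000,0.386)–(2.000,0.187)
cell (1,2): code 1001 → (2.000,2.674)–(1.000,2.616)
cell (2,0): code 0110 → (2.000,0.187)–(3.000,0.847)
cell (2,1): code 1011 → (3.000,1.764)–(2.971,2.000)
cell (2,2): code 0001 → (2.971,2.000)–(2.000,2.674)
cell (3,0): code 0010 → (3.000,0.847)–(3.111,1.000)
cell (3,1): code 0001 → (3.111,1.000)–(3.000,1.764)
total: 10 segments, chained into 1 closed loop(s), length Σ = 8.344251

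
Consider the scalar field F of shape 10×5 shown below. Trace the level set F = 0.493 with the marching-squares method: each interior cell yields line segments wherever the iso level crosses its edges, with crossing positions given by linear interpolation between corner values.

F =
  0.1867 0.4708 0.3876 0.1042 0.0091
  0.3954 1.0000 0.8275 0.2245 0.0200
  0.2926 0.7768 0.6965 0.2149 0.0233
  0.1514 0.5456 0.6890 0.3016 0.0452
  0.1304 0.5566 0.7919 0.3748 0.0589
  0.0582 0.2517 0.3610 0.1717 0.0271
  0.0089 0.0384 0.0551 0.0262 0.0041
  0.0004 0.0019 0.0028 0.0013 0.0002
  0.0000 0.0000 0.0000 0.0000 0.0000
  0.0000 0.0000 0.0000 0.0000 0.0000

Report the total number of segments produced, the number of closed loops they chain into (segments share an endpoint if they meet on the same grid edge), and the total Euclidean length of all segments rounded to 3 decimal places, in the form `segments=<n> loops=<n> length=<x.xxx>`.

cell (0,0): code 0100 → (0.042,1.000)–(1.000,0.161)
cell (0,1): code 1100 → (0.240,2.000)–(0.042,1.000)
cell (0,2): code 1000 → (1.000,2.555)–(0.240,2.000)
cell (1,0): code 0110 → (1.000,0.161)–(2.000,0.414)
cell (1,2): code 1001 → (2.000,2.423)–(1.000,2.555)
cell (2,0): code 0110 → (2.000,0.414)–(3.000,0.867)
cell (2,2): code 1001 → (3.000,2.506)–(2.000,2.423)
cell (3,0): code 0110 → (3.000,0.867)–(4.000,0.851)
cell (3,2): code 1001 → (4.000,2.717)–(3.000,2.506)
cell (4,0): code 0010 → (4.000,0.851)–(4.209,1.000)
cell (4,1): code 0011 → (4.209,1.000)–(4.694,2.000)
cell (4,2): code 0001 → (4.694,2.000)–(4.000,2.717)
total: 12 segments, chained into 1 closed loop(s), length Σ = 11.762364

segments=12 loops=1 length=11.762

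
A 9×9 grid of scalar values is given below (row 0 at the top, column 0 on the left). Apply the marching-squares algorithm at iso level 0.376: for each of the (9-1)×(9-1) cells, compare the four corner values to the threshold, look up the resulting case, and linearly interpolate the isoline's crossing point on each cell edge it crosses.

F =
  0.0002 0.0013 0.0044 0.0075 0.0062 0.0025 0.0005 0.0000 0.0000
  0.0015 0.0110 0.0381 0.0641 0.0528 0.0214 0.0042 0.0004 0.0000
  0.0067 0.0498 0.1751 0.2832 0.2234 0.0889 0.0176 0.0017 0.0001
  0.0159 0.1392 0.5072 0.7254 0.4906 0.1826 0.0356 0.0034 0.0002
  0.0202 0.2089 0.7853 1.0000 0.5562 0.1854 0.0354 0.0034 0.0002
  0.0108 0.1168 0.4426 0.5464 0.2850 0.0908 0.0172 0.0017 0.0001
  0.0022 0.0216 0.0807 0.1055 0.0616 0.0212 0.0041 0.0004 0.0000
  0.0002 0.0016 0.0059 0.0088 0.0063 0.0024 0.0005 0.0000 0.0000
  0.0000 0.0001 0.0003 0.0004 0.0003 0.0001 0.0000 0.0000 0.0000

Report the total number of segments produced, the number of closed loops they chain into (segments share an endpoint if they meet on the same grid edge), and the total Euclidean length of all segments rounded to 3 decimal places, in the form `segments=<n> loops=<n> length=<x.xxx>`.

segments=12 loops=1 length=9.786

cell (2,1): code 0100 → (2.605,2.000)–(3.000,1.643)
cell (2,2): code 1100 → (2.210,3.000)–(2.605,2.000)
cell (2,3): code 1100 → (2.571,4.000)–(2.210,3.000)
cell (2,4): code 1000 → (3.000,4.372)–(2.571,4.000)
cell (3,1): code 0110 → (3.000,1.643)–(4.000,1.290)
cell (3,4): code 1001 → (4.000,4.486)–(3.000,4.372)
cell (4,1): code 0110 → (4.000,1.290)–(5.000,1.796)
cell (4,3): code 1011 → (5.000,3.652)–(4.664,4.000)
cell (4,4): code 0001 → (4.664,4.000)–(4.000,4.486)
cell (5,1): code 0010 → (5.000,1.796)–(5.184,2.000)
cell (5,2): code 0011 → (5.184,2.000)–(5.386,3.000)
cell (5,3): code 0001 → (5.386,3.000)–(5.000,3.652)
total: 12 segments, chained into 1 closed loop(s), length Σ = 9.786016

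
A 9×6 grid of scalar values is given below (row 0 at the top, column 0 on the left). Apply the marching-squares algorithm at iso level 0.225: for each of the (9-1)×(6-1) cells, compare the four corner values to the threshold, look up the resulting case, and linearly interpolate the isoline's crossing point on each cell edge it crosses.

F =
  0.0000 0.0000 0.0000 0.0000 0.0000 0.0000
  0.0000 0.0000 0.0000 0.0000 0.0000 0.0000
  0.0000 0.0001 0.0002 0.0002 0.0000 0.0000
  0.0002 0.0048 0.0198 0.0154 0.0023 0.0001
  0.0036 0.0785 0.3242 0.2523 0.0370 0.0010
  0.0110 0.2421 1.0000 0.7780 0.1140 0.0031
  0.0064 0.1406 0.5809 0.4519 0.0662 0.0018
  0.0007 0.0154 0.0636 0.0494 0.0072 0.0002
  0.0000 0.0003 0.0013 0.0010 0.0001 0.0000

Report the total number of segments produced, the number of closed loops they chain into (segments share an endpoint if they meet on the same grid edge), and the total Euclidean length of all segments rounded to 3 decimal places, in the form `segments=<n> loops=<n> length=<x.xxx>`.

segments=12 loops=1 length=9.091

cell (3,1): code 0100 → (3.674,2.000)–(4.000,1.596)
cell (3,2): code 1100 → (3.885,3.000)–(3.674,2.000)
cell (3,3): code 1000 → (4.000,3.127)–(3.885,3.000)
cell (4,0): code 0100 → (4.895,1.000)–(5.000,0.926)
cell (4,1): code 1110 → (4.000,1.596)–(4.895,1.000)
cell (4,3): code 1001 → (5.000,3.833)–(4.000,3.127)
cell (5,0): code 0010 → (5.000,0.926)–(5.168,1.000)
cell (5,1): code 0111 → (5.168,1.000)–(6.000,1.192)
cell (5,3): code 1001 → (6.000,3.588)–(5.000,3.833)
cell (6,1): code 0010 → (6.000,1.192)–(6.688,2.000)
cell (6,2): code 0011 → (6.688,2.000)–(6.564,3.000)
cell (6,3): code 0001 → (6.564,3.000)–(6.000,3.588)
total: 12 segments, chained into 1 closed loop(s), length Σ = 9.090900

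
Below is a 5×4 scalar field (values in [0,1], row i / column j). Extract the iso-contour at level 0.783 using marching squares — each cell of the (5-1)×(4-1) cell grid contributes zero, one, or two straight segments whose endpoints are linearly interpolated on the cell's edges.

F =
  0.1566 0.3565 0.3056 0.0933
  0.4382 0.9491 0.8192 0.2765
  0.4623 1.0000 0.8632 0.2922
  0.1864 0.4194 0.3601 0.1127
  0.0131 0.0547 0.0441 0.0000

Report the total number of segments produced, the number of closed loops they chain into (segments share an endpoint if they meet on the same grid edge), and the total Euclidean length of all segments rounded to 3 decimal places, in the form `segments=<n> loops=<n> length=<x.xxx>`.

cell (0,0): code 0100 → (0.720,1.000)–(1.000,0.675)
cell (0,1): code 1100 → (0.930,2.000)–(0.720,1.000)
cell (0,2): code 1000 → (1.000,2.067)–(0.930,2.000)
cell (1,0): code 0110 → (1.000,0.675)–(2.000,0.596)
cell (1,2): code 1001 → (2.000,2.140)–(1.000,2.067)
cell (2,0): code 0010 → (2.000,0.596)–(2.374,1.000)
cell (2,1): code 0011 → (2.374,1.000)–(2.159,2.000)
cell (2,2): code 0001 → (2.159,2.000)–(2.000,2.140)
total: 8 segments, chained into 1 closed loop(s), length Σ = 5.339088

segments=8 loops=1 length=5.339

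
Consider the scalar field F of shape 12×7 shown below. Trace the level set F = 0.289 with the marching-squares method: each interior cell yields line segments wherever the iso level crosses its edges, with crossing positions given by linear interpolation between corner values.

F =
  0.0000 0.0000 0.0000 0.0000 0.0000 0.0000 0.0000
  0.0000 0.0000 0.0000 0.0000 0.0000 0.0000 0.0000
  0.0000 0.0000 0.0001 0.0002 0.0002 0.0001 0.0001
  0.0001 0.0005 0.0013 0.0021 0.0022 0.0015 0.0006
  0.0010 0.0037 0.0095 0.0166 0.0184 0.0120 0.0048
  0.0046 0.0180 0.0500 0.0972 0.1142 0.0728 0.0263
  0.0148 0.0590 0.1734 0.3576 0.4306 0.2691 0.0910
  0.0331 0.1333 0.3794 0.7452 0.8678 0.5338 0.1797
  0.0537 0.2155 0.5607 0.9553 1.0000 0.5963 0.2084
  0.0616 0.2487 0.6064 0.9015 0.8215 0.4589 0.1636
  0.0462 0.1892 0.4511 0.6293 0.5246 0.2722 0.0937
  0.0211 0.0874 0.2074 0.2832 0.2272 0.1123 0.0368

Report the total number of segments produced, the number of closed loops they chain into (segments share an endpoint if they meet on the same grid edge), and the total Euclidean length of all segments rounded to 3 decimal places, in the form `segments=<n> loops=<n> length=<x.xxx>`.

cell (5,2): code 0100 → (5.737,3.000)–(6.000,2.628)
cell (5,3): code 1100 → (5.552,4.000)–(5.737,3.000)
cell (5,4): code 1000 → (6.000,4.877)–(5.552,4.000)
cell (6,1): code 0100 → (6.561,2.000)–(7.000,1.633)
cell (6,2): code 1110 → (6.000,2.628)–(6.561,2.000)
cell (6,4): code 1101 → (6.075,5.000)–(6.000,4.877)
cell (6,5): code 1000 → (7.000,5.691)–(6.075,5.000)
cell (7,1): code 0110 → (7.000,1.633)–(8.000,1.213)
cell (7,5): code 1001 → (8.000,5.792)–(7.000,5.691)
cell (8,1): code 0110 → (8.000,1.213)–(9.000,1.113)
cell (8,5): code 1001 → (9.000,5.575)–(8.000,5.792)
cell (9,1): code 0110 → (9.000,1.113)–(10.000,1.381)
cell (9,4): code 1011 → (10.000,4.933)–(9.910,5.000)
cell (9,5): code 0001 → (9.910,5.000)–(9.000,5.575)
cell (10,1): code 0010 → (10.000,1.381)–(10.665,2.000)
cell (10,2): code 0011 → (10.665,2.000)–(10.983,3.000)
cell (10,3): code 0011 → (10.983,3.000)–(10.792,4.000)
cell (10,4): code 0001 → (10.792,4.000)–(10.000,4.933)
total: 18 segments, chained into 1 closed loop(s), length Σ = 15.712683

segments=18 loops=1 length=15.713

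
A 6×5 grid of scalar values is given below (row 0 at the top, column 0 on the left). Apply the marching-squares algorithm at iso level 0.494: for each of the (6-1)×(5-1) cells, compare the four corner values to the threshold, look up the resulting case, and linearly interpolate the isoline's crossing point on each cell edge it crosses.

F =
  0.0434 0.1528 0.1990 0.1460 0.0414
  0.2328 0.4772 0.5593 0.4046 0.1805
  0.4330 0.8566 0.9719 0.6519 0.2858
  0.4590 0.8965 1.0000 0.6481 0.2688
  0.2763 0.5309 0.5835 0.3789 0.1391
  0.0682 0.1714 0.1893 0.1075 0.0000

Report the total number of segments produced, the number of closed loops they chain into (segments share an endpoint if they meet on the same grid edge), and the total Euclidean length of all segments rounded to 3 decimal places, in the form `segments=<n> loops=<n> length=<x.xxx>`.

segments=14 loops=1 length=10.574

cell (0,1): code 0100 → (0.819,2.000)–(1.000,1.205)
cell (0,2): code 1000 → (1.000,2.422)–(0.819,2.000)
cell (1,0): code 0100 → (1.044,1.000)–(2.000,0.144)
cell (1,1): code 1110 → (1.000,1.205)–(1.044,1.000)
cell (1,2): code 1101 → (1.362,3.000)–(1.000,2.422)
cell (1,3): code 1000 → (2.000,3.431)–(1.362,3.000)
cell (2,0): code 0110 → (2.000,0.144)–(3.000,0.080)
cell (2,3): code 1001 → (3.000,3.406)–(2.000,3.431)
cell (3,0): code 0110 → (3.000,0.080)–(4.000,0.855)
cell (3,2): code 1011 → (4.000,2.437)–(3.572,3.000)
cell (3,3): code 0001 → (3.572,3.000)–(3.000,3.406)
cell (4,0): code 0010 → (4.000,0.855)–(4.103,1.000)
cell (4,1): code 0011 → (4.103,1.000)–(4.227,2.000)
cell (4,2): code 0001 → (4.227,2.000)–(4.000,2.437)
total: 14 segments, chained into 1 closed loop(s), length Σ = 10.573950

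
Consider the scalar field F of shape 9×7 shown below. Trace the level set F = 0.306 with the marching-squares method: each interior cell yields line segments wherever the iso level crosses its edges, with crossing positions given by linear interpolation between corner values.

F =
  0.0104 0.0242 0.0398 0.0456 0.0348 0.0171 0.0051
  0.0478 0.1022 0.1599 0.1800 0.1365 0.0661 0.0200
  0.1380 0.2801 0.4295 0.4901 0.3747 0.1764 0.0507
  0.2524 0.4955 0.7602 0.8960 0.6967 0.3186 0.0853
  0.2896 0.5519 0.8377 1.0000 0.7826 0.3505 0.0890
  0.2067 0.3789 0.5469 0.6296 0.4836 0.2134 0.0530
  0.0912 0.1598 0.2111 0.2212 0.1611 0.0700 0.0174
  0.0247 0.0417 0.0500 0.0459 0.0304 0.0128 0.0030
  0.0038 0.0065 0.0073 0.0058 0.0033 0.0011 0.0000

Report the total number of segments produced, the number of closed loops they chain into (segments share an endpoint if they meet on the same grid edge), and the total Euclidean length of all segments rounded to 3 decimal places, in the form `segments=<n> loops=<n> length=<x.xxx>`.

cell (1,1): code 0100 → (1.542,2.000)–(2.000,1.173)
cell (1,2): code 1100 → (1.406,3.000)–(1.542,2.000)
cell (1,3): code 1100 → (1.712,4.000)–(1.406,3.000)
cell (1,4): code 1000 → (2.000,4.346)–(1.712,4.000)
cell (2,0): code 0100 → (2.120,1.000)–(3.000,0.220)
cell (2,1): code 1110 → (2.000,1.173)–(2.120,1.000)
cell (2,4): code 1101 → (2.911,5.000)–(2.000,4.346)
cell (2,5): code 1000 → (3.000,5.054)–(2.911,5.000)
cell (3,0): code 0110 → (3.000,0.220)–(4.000,0.063)
cell (3,5): code 1001 → (4.000,5.170)–(3.000,5.054)
cell (4,0): code 0110 → (4.000,0.063)–(5.000,0.577)
cell (4,4): code 1011 → (5.000,4.657)–(4.325,5.000)
cell (4,5): code 0001 → (4.325,5.000)–(4.000,5.170)
cell (5,0): code 0010 → (5.000,0.577)–(5.333,1.000)
cell (5,1): code 0011 → (5.333,1.000)–(5.717,2.000)
cell (5,2): code 0011 → (5.717,2.000)–(5.792,3.000)
cell (5,3): code 0011 → (5.792,3.000)–(5.551,4.000)
cell (5,4): code 0001 → (5.551,4.000)–(5.000,4.657)
total: 18 segments, chained into 1 closed loop(s), length Σ = 14.828638

segments=18 loops=1 length=14.829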